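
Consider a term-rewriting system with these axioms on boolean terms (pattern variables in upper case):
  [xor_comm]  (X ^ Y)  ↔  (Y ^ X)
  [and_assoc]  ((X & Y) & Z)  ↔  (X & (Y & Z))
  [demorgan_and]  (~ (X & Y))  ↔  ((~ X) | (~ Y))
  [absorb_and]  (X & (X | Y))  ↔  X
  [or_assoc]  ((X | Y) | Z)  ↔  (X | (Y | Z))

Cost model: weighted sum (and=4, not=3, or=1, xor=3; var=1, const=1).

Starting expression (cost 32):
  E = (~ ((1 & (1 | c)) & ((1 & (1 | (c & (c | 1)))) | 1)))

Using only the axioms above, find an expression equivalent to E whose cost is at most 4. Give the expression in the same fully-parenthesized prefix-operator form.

(~ 1)   [cost 4]

(1) (c & (c | 1))  =[absorb_and →]=  c    ⊢ (~ ((1 & (1 | c)) & ((1 & (1 | c)) | 1)))
(2) ((1 & (1 | c)) & ((1 & (1 | c)) | 1))  =[absorb_and →]=  (1 & (1 | c))    ⊢ (~ (1 & (1 | c)))
(3) (1 & (1 | c))  =[absorb_and →]=  1    ⊢ cost 4, within 4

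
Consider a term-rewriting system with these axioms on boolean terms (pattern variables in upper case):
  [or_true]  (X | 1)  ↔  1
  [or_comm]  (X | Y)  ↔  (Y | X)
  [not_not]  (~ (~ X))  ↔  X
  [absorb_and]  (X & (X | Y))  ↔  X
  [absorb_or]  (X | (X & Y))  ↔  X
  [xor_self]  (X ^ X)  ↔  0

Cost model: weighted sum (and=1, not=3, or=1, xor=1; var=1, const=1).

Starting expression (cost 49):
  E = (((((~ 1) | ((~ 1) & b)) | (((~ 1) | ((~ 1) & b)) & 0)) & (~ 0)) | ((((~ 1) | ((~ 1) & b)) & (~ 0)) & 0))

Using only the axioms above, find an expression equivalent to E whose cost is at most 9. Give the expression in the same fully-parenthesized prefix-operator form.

1. [absorb_or →] (((~ 1) | ((~ 1) & b)) | (((~ 1) | ((~ 1) & b)) & 0))  →  ((~ 1) | ((~ 1) & b));  E = ((((~ 1) | ((~ 1) & b)) & (~ 0)) | ((((~ 1) | ((~ 1) & b)) & (~ 0)) & 0))
2. [absorb_or →] ((((~ 1) | ((~ 1) & b)) & (~ 0)) | ((((~ 1) | ((~ 1) & b)) & (~ 0)) & 0))  →  (((~ 1) | ((~ 1) & b)) & (~ 0))
3. [absorb_or →] ((~ 1) | ((~ 1) & b))  →  (~ 1);  cost 9 ≤ 9, done

((~ 1) & (~ 0))   [cost 9]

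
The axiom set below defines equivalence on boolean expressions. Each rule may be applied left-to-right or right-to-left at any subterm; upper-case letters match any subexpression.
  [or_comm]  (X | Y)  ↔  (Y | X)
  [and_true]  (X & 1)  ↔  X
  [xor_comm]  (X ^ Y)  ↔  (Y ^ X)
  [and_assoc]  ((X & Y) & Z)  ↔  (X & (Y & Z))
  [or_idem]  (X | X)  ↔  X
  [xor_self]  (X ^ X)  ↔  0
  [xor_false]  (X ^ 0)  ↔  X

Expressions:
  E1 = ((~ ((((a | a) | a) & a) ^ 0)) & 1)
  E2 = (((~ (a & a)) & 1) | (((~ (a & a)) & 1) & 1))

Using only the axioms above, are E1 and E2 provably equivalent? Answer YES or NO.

YES

(1) (a | a)  =[or_idem →]=  a    ⊢ ((~ (((a | a) & a) ^ 0)) & 1)
(2) (a | a)  =[or_idem →]=  a    ⊢ ((~ ((a & a) ^ 0)) & 1)
(3) ((a & a) ^ 0)  =[xor_false →]=  (a & a)    ⊢ ((~ (a & a)) & 1)
(4) ((~ (a & a)) & 1)  =[or_idem ←]=  (((~ (a & a)) & 1) | ((~ (a & a)) & 1))
(5) (~ (a & a))  =[and_true ←]=  ((~ (a & a)) & 1)    ⊢ E2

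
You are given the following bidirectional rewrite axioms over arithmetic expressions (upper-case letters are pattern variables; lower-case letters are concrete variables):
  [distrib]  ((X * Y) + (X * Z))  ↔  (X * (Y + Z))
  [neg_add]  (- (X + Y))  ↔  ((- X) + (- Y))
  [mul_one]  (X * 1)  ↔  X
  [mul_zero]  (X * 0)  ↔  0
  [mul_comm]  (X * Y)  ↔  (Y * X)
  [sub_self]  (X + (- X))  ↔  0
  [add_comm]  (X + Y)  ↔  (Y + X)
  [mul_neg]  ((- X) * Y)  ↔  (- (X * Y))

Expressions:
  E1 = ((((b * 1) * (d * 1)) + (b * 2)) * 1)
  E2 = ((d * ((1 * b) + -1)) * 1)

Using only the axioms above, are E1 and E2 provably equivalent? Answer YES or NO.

NO

The axioms are sound identities: if E1 ↔* E2 then E1 and E2 evaluate identically under any assignment.
Under b=0, d=1: E1 evaluates to 0, E2 to -1. Distinct ⇒ no rewrite sequence connects them.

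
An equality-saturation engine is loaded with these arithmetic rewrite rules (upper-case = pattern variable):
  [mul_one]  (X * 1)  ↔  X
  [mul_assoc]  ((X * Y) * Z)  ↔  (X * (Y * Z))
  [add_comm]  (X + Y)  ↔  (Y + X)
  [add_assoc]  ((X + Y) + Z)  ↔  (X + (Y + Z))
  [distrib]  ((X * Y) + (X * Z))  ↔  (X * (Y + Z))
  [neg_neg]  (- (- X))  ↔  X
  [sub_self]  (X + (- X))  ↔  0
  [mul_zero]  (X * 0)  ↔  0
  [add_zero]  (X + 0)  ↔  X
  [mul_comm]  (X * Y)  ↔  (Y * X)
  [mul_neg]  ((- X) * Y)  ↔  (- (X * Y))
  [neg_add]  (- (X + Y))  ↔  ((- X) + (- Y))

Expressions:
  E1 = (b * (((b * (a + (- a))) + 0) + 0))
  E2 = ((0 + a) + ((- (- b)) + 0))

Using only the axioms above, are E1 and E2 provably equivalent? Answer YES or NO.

NO

Every axiom is a valid identity, so a rewrite proof would force E1 and E2 to agree under every assignment.
At a=0, b=1: E1 = 0 but E2 = 1; they differ, so no derivation exists.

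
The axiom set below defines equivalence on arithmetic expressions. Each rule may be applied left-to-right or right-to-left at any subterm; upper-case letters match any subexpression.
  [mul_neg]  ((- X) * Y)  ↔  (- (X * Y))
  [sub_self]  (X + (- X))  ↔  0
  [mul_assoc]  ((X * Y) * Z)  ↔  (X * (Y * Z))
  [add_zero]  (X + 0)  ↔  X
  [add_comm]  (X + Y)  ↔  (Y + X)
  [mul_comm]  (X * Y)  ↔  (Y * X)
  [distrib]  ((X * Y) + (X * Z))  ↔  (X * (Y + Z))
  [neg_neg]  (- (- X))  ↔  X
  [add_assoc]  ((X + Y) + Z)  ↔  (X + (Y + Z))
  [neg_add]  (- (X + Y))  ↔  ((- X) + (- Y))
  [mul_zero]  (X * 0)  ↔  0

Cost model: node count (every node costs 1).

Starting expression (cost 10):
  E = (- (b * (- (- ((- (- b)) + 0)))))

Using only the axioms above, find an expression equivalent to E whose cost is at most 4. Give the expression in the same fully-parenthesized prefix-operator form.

(- (b * b))   [cost 4]

step 1: neg_neg (→) rewrites (- (- ((- (- b)) + 0))) into ((- (- b)) + 0), now (- (b * ((- (- b)) + 0)))
step 2: add_zero (→) rewrites ((- (- b)) + 0) into (- (- b)), now (- (b * (- (- b))))
step 3: neg_neg (→) rewrites (- (- b)) into b, reaching cost 4 (bound 4)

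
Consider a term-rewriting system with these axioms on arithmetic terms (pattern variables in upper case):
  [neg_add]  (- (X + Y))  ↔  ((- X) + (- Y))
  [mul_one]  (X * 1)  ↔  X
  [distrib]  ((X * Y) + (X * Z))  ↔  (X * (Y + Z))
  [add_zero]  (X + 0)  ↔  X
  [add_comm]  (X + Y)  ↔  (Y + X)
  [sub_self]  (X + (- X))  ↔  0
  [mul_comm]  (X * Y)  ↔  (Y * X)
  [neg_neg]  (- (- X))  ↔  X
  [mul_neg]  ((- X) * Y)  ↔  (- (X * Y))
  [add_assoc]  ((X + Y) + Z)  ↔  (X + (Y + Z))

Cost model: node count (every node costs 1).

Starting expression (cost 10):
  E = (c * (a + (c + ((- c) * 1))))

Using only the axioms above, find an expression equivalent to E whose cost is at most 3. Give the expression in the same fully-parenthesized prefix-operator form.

1. [mul_one →] ((- c) * 1)  →  (- c);  E = (c * (a + (c + (- c))))
2. [sub_self →] (c + (- c))  →  0;  E = (c * (a + 0))
3. [add_zero →] (a + 0)  →  a;  cost 3 ≤ 3, done

(c * a)   [cost 3]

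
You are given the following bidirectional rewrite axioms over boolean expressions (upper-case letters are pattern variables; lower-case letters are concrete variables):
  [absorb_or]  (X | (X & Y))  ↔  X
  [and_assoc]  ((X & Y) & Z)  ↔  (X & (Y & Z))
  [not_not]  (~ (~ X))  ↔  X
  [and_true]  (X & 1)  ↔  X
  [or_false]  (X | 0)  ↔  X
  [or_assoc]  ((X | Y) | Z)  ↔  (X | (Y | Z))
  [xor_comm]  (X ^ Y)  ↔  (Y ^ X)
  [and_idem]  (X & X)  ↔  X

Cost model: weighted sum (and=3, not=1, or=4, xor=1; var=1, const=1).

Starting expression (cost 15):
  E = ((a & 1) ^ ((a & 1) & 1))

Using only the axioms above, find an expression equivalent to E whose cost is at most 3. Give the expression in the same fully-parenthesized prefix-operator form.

(1) (a & 1)  =[and_true →]=  a    ⊢ (a ^ ((a & 1) & 1))
(2) (a & 1)  =[and_true →]=  a    ⊢ (a ^ (a & 1))
(3) (a & 1)  =[and_true →]=  a    ⊢ cost 3, within 3

(a ^ a)   [cost 3]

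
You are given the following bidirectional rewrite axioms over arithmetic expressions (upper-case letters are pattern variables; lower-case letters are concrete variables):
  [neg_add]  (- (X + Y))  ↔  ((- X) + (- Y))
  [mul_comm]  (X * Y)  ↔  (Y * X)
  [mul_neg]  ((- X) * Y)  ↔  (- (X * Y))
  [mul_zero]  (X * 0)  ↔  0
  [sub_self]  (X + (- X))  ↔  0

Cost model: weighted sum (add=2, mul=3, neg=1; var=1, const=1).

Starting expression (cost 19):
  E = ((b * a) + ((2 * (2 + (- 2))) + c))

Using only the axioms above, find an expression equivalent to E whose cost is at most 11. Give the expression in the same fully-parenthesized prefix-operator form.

step 1: mul_comm (→) rewrites (b * a) into (a * b), now ((a * b) + ((2 * (2 + (- 2))) + c))
step 2: sub_self (→) rewrites (2 + (- 2)) into 0, now ((a * b) + ((2 * 0) + c))
step 3: mul_zero (→) rewrites (2 * 0) into 0, reaching cost 11 (bound 11)

((a * b) + (0 + c))   [cost 11]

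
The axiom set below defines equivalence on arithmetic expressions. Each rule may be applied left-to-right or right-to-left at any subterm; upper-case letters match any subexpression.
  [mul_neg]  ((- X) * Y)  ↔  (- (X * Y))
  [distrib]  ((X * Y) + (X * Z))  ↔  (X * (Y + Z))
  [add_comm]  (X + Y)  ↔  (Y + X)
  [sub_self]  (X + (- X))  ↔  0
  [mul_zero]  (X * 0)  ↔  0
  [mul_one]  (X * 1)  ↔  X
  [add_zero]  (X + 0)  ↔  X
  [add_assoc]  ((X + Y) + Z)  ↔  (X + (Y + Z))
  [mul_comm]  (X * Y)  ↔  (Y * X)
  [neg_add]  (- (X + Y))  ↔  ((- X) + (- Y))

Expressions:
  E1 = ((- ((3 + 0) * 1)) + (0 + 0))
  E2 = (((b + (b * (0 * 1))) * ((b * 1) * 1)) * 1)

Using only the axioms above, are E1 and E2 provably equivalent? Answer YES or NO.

All listed rules preserve value, hence provable equivalence implies equal values everywhere; look for a separating assignment.
b=0 gives E1 ↦ -3, E2 ↦ 0; values differ ⇒ not provably equivalent.

NO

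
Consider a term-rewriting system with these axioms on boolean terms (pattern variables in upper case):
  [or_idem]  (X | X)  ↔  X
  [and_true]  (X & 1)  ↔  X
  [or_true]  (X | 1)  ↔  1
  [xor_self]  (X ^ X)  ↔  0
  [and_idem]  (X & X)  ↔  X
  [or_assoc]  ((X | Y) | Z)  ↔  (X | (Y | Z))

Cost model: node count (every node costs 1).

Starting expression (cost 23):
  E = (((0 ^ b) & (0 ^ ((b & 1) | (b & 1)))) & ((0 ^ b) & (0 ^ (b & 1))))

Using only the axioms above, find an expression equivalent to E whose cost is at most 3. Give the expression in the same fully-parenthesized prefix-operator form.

(0 ^ b)   [cost 3]

1. [or_idem →] ((b & 1) | (b & 1))  →  (b & 1);  E = (((0 ^ b) & (0 ^ (b & 1))) & ((0 ^ b) & (0 ^ (b & 1))))
2. [and_idem →] (((0 ^ b) & (0 ^ (b & 1))) & ((0 ^ b) & (0 ^ (b & 1))))  →  ((0 ^ b) & (0 ^ (b & 1)))
3. [and_true →] (b & 1)  →  b;  E = ((0 ^ b) & (0 ^ b))
4. [and_idem →] ((0 ^ b) & (0 ^ b))  →  (0 ^ b);  cost 3 ≤ 3, done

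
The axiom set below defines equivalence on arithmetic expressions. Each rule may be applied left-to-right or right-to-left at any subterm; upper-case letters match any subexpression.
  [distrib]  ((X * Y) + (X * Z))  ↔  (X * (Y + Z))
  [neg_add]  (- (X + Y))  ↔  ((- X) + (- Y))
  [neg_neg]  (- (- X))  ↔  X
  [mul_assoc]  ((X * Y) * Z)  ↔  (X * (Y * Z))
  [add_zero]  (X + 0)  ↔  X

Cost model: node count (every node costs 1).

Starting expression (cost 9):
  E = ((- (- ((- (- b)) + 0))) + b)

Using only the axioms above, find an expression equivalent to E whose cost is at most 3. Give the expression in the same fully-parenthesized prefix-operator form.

(b + b)   [cost 3]

(1) ((- (- b)) + 0)  =[add_zero →]=  (- (- b))    ⊢ ((- (- (- (- b)))) + b)
(2) (- (- b))  =[neg_neg →]=  b    ⊢ ((- (- b)) + b)
(3) (- (- b))  =[neg_neg →]=  b    ⊢ cost 3, within 3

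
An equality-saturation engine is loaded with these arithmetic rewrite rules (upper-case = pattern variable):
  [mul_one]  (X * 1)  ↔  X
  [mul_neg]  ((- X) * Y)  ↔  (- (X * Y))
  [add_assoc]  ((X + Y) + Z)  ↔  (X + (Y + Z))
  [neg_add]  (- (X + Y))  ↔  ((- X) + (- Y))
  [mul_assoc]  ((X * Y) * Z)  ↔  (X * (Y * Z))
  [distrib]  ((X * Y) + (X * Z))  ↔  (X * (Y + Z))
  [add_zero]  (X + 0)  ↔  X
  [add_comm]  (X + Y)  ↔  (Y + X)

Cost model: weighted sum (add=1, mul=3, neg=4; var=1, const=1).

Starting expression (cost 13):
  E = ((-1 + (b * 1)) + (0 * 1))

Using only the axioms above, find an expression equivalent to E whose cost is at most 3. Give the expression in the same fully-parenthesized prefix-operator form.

1. [mul_one →] (0 * 1)  →  0;  E = ((-1 + (b * 1)) + 0)
2. [mul_one →] (b * 1)  →  b;  E = ((-1 + b) + 0)
3. [add_zero →] ((-1 + b) + 0)  →  (-1 + b);  cost 3 ≤ 3, done

(-1 + b)   [cost 3]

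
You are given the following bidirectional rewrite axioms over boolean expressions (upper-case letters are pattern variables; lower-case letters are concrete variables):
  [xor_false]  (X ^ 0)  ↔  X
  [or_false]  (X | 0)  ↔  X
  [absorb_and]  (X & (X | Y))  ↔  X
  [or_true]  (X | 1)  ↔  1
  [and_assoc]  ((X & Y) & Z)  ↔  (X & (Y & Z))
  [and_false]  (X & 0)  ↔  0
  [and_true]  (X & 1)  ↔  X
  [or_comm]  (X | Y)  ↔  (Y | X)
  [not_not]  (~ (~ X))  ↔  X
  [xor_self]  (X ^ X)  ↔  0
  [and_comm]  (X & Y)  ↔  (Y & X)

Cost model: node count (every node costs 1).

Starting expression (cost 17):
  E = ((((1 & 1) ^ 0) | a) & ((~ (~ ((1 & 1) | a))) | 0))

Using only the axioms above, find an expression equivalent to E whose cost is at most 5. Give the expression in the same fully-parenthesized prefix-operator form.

1. [xor_false →] ((1 & 1) ^ 0)  →  (1 & 1);  E = (((1 & 1) | a) & ((~ (~ ((1 & 1) | a))) | 0))
2. [not_not →] (~ (~ ((1 & 1) | a)))  →  ((1 & 1) | a);  E = (((1 & 1) | a) & (((1 & 1) | a) | 0))
3. [absorb_and →] (((1 & 1) | a) & (((1 & 1) | a) | 0))  →  ((1 & 1) | a);  cost 5 ≤ 5, done

((1 & 1) | a)   [cost 5]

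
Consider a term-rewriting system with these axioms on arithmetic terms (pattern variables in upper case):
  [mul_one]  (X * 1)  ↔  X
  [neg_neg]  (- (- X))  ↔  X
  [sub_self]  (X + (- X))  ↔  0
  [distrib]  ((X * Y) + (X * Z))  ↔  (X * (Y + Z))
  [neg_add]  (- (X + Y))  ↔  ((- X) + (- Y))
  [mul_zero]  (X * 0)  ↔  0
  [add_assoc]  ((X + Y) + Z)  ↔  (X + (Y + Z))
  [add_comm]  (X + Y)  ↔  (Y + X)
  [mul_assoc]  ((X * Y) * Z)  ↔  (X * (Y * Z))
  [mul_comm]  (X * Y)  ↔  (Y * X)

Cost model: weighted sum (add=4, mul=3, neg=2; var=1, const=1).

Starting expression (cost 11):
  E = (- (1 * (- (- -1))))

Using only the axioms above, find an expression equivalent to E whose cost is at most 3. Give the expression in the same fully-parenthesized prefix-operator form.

(1) (- (- -1))  =[neg_neg →]=  -1    ⊢ (- (1 * -1))
(2) (1 * -1)  =[mul_comm →]=  (-1 * 1)    ⊢ (- (-1 * 1))
(3) (-1 * 1)  =[mul_one →]=  -1    ⊢ cost 3, within 3

(- -1)   [cost 3]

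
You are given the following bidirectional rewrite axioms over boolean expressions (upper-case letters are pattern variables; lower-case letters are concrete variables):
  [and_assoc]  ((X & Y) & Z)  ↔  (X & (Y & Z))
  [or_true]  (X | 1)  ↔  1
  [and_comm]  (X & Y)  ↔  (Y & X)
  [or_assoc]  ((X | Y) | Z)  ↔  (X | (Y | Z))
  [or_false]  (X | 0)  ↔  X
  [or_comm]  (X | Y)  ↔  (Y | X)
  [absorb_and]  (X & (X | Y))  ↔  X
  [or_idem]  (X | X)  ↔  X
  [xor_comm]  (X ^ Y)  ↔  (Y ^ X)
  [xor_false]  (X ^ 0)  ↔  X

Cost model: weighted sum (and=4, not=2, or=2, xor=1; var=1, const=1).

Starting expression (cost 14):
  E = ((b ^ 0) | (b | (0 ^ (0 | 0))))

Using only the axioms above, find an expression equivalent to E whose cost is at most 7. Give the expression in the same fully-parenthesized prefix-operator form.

(b | (b | 0))   [cost 7]

1. [or_false →] (0 | 0)  →  0;  E = ((b ^ 0) | (b | (0 ^ 0)))
2. [xor_false →] (b ^ 0)  →  b;  E = (b | (b | (0 ^ 0)))
3. [xor_false →] (0 ^ 0)  →  0;  cost 7 ≤ 7, done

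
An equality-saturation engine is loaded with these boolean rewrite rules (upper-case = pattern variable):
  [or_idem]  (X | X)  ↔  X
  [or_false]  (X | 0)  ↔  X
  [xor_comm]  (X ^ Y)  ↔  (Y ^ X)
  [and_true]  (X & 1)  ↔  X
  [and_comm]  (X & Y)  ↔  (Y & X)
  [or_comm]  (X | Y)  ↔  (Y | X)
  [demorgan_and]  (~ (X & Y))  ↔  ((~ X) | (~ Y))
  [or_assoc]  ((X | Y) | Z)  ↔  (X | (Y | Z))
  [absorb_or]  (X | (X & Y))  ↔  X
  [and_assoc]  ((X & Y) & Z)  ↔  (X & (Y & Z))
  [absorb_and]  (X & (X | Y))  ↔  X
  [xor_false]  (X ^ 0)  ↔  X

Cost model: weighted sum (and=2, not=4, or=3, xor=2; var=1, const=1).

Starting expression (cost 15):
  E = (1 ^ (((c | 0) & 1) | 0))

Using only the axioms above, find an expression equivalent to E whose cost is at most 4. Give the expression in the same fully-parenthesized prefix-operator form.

1. [or_false →] (((c | 0) & 1) | 0)  →  ((c | 0) & 1);  E = (1 ^ ((c | 0) & 1))
2. [or_false →] (c | 0)  →  c;  E = (1 ^ (c & 1))
3. [and_true →] (c & 1)  →  c;  cost 4 ≤ 4, done

(1 ^ c)   [cost 4]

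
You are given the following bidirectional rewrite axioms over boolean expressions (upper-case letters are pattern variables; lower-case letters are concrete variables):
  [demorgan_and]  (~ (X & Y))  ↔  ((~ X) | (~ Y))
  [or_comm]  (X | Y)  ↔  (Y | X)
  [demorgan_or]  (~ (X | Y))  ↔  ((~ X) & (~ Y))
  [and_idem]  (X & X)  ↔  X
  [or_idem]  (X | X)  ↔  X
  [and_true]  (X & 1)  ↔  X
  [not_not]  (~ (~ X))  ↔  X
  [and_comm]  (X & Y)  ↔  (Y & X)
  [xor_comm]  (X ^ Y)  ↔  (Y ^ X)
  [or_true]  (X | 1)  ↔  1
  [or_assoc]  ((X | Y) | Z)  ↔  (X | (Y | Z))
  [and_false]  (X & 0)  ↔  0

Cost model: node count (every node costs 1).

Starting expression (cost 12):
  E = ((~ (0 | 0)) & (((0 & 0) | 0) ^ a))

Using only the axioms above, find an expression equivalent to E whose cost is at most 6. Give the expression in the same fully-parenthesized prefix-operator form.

((~ 0) & (0 ^ a))   [cost 6]

(1) (0 & 0)  =[and_false →]=  0    ⊢ ((~ (0 | 0)) & ((0 | 0) ^ a))
(2) (0 | 0)  =[or_idem →]=  0    ⊢ ((~ (0 | 0)) & (0 ^ a))
(3) (0 | 0)  =[or_idem →]=  0    ⊢ cost 6, within 6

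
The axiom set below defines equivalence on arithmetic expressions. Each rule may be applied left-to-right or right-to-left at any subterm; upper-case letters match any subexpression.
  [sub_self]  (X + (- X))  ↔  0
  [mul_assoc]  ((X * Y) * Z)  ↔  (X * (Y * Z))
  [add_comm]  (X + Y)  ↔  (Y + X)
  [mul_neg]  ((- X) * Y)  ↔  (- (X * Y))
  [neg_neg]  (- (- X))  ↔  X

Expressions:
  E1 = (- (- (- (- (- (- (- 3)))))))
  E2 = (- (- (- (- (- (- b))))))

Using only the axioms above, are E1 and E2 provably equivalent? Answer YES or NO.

NO

All listed rules preserve value, hence provable equivalence implies equal values everywhere; look for a separating assignment.
b=0 gives E1 ↦ -3, E2 ↦ 0; values differ ⇒ not provably equivalent.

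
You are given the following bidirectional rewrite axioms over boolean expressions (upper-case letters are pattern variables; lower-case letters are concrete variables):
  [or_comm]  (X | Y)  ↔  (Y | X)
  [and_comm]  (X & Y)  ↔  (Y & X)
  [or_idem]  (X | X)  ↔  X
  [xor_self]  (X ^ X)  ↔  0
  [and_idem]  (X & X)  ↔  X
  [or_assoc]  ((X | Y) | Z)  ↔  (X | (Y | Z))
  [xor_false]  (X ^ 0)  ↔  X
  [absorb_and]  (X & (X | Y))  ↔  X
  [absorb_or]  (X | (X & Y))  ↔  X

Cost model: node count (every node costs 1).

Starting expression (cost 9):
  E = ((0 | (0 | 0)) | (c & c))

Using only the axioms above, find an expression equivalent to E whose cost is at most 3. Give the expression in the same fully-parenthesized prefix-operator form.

(0 | c)   [cost 3]

1. [and_idem →] (c & c)  →  c;  E = ((0 | (0 | 0)) | c)
2. [or_idem →] (0 | 0)  →  0;  E = ((0 | 0) | c)
3. [or_idem →] (0 | 0)  →  0;  cost 3 ≤ 3, done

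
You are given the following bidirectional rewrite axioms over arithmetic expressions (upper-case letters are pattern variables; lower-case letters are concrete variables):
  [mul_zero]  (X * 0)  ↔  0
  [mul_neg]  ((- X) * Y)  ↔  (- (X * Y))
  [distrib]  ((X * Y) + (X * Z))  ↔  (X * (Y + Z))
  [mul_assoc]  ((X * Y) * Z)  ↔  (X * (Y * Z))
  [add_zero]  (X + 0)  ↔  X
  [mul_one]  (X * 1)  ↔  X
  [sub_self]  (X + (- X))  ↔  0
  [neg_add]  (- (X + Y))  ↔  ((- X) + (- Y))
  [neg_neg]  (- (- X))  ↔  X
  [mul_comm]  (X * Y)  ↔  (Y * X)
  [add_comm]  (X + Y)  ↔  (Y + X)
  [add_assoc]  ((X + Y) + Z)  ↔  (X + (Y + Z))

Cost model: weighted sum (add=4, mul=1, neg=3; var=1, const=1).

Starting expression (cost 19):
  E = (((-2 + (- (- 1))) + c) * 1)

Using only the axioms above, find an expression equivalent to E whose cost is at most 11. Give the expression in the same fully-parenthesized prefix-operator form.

step 1: neg_neg (→) rewrites (- (- 1)) into 1, now (((-2 + 1) + c) * 1)
step 2: add_comm (→) rewrites ((-2 + 1) + c) into (c + (-2 + 1)), now ((c + (-2 + 1)) * 1)
step 3: mul_one (→) rewrites ((c + (-2 + 1)) * 1) into (c + (-2 + 1)), reaching cost 11 (bound 11)

(c + (-2 + 1))   [cost 11]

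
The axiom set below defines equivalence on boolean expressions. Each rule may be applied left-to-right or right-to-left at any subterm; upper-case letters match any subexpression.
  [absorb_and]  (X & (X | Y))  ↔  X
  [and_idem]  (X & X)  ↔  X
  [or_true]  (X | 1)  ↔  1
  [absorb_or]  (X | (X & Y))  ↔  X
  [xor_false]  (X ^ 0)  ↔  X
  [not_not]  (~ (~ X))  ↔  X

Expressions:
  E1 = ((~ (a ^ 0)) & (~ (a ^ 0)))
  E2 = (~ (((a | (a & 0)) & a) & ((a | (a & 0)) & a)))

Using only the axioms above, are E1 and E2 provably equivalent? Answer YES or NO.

YES

1. [xor_false →] (a ^ 0)  →  a;  E1 = ((~ a) & (~ (a ^ 0)))
2. [xor_false →] (a ^ 0)  →  a;  E1 = ((~ a) & (~ a))
3. [and_idem →] ((~ a) & (~ a))  →  (~ a)
4. [and_idem ←] a  →  (a & a);  E1 = (~ (a & a))
5. [absorb_or ←] a  →  (a | (a & 0));  E1 = (~ ((a | (a & 0)) & a))
6. [and_idem ←] ((a | (a & 0)) & a)  →  (((a | (a & 0)) & a) & ((a | (a & 0)) & a));  this is E2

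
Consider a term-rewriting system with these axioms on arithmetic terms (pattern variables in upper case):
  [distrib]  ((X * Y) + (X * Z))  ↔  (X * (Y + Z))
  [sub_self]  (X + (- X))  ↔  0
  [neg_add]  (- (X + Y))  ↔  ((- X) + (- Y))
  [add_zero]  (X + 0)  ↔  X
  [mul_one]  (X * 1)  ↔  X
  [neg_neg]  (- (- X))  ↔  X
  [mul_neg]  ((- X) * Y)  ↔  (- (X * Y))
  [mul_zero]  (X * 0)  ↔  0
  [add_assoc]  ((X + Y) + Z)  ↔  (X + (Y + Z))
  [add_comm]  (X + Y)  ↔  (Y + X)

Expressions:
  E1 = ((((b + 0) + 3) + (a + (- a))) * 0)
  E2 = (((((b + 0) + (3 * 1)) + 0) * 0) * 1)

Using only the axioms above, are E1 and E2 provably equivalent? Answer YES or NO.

1. [sub_self →] (a + (- a))  →  0;  E1 = ((((b + 0) + 3) + 0) * 0)
2. [add_zero →] (((b + 0) + 3) + 0)  →  ((b + 0) + 3);  E1 = (((b + 0) + 3) * 0)
3. [add_zero →] (b + 0)  →  b;  E1 = ((b + 3) * 0)
4. [mul_one ←] ((b + 3) * 0)  →  (((b + 3) * 0) * 1)
5. [add_zero ←] b  →  (b + 0);  E1 = ((((b + 0) + 3) * 0) * 1)
6. [mul_one ←] 3  →  (3 * 1);  E1 = ((((b + 0) + (3 * 1)) * 0) * 1)
7. [add_zero ←] ((b + 0) + (3 * 1))  →  (((b + 0) + (3 * 1)) + 0);  this is E2

YES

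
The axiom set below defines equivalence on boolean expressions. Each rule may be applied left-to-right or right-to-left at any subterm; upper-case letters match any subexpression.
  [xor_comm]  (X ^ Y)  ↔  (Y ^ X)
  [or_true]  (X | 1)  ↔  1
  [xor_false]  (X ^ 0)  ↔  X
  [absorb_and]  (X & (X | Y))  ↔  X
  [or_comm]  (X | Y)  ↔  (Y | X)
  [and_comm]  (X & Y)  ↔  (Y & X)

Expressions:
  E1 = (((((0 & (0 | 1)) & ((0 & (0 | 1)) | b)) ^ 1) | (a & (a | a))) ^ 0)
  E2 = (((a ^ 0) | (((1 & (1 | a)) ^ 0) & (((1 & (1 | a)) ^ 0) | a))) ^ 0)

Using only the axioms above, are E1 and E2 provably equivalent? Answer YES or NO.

YES

step 1: absorb_and (→) rewrites ((0 & (0 | 1)) & ((0 & (0 | 1)) | b)) into (0 & (0 | 1)), now ((((0 & (0 | 1)) ^ 1) | (a & (a | a))) ^ 0)
step 2: absorb_and (→) rewrites (a & (a | a)) into a, now ((((0 & (0 | 1)) ^ 1) | a) ^ 0)
step 3: xor_false (→) rewrites ((((0 & (0 | 1)) ^ 1) | a) ^ 0) into (((0 & (0 | 1)) ^ 1) | a)
step 4: absorb_and (→) rewrites (0 & (0 | 1)) into 0, now ((0 ^ 1) | a)
step 5: xor_comm (→) rewrites (0 ^ 1) into (1 ^ 0), now ((1 ^ 0) | a)
step 6: xor_false (→) rewrites (1 ^ 0) into 1, now (1 | a)
step 7: xor_false (←) rewrites (1 | a) into ((1 | a) ^ 0)
step 8: or_comm (→) rewrites (1 | a) into (a | 1), now ((a | 1) ^ 0)
step 9: absorb_and (←) rewrites 1 into (1 & (1 | a)), now ((a | (1 & (1 | a))) ^ 0)
step 10: xor_comm (→) rewrites ((a | (1 & (1 | a))) ^ 0) into (0 ^ (a | (1 & (1 | a))))
step 11: xor_false (←) rewrites (1 & (1 | a)) into ((1 & (1 | a)) ^ 0), now (0 ^ (a | ((1 & (1 | a)) ^ 0)))
step 12: xor_comm (→) rewrites (0 ^ (a | ((1 & (1 | a)) ^ 0))) into ((a | ((1 & (1 | a)) ^ 0)) ^ 0)
step 13: xor_false (←) rewrites a into (a ^ 0), now (((a ^ 0) | ((1 & (1 | a)) ^ 0)) ^ 0)
step 14: absorb_and (←) rewrites ((1 & (1 | a)) ^ 0) into (((1 & (1 | a)) ^ 0) & (((1 & (1 | a)) ^ 0) | a)), which is E2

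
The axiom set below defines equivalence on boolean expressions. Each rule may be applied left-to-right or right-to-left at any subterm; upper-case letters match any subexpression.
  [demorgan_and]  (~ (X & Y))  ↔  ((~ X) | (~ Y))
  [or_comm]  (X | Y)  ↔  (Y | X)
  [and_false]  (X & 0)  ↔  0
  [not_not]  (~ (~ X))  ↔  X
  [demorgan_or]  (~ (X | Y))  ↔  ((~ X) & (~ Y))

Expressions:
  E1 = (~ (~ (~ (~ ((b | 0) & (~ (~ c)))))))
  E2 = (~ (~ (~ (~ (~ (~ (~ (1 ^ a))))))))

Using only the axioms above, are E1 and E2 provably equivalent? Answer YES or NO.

The axioms are sound identities: if E1 ↔* E2 then E1 and E2 evaluate identically under any assignment.
Under a=0, b=1, c=1: E1 evaluates to 1, E2 to 0. Distinct ⇒ no rewrite sequence connects them.

NO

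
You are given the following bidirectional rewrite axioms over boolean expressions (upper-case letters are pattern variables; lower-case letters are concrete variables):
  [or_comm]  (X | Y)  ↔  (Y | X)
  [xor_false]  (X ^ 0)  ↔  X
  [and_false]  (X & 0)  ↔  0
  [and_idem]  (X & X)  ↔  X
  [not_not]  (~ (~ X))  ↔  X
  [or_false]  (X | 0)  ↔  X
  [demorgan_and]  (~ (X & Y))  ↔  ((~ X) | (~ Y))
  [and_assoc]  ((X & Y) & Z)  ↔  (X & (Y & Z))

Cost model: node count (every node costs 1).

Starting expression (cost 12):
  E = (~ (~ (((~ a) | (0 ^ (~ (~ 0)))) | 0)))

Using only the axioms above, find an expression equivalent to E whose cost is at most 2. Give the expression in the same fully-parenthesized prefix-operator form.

(~ a)   [cost 2]

step 1: not_not (→) rewrites (~ (~ 0)) into 0, now (~ (~ (((~ a) | (0 ^ 0)) | 0)))
step 2: xor_false (→) rewrites (0 ^ 0) into 0, now (~ (~ (((~ a) | 0) | 0)))
step 3: or_false (→) rewrites ((~ a) | 0) into (~ a), now (~ (~ ((~ a) | 0)))
step 4: or_false (→) rewrites ((~ a) | 0) into (~ a), now (~ (~ (~ a)))
step 5: not_not (→) rewrites (~ (~ (~ a))) into (~ a), reaching cost 2 (bound 2)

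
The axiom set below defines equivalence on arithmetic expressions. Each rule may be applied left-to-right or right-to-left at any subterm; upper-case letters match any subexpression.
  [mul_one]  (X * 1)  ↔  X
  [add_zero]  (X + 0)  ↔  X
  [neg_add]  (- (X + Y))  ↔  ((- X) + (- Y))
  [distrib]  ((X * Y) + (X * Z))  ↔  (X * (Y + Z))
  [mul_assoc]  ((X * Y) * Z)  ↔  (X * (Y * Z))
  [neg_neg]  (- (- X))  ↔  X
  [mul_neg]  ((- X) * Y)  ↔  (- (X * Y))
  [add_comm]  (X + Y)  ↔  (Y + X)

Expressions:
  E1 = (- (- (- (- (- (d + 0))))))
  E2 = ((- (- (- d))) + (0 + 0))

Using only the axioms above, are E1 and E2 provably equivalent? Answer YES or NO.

1. [neg_neg →] (- (- (- (d + 0))))  →  (- (d + 0));  E1 = (- (- (- (d + 0))))
2. [add_zero →] (d + 0)  →  d;  E1 = (- (- (- d)))
3. [neg_neg →] (- (- (- d)))  →  (- d)
4. [add_zero ←] (- d)  →  ((- d) + 0)
5. [neg_neg ←] d  →  (- (- d));  E1 = ((- (- (- d))) + 0)
6. [add_zero ←] 0  →  (0 + 0);  this is E2

YES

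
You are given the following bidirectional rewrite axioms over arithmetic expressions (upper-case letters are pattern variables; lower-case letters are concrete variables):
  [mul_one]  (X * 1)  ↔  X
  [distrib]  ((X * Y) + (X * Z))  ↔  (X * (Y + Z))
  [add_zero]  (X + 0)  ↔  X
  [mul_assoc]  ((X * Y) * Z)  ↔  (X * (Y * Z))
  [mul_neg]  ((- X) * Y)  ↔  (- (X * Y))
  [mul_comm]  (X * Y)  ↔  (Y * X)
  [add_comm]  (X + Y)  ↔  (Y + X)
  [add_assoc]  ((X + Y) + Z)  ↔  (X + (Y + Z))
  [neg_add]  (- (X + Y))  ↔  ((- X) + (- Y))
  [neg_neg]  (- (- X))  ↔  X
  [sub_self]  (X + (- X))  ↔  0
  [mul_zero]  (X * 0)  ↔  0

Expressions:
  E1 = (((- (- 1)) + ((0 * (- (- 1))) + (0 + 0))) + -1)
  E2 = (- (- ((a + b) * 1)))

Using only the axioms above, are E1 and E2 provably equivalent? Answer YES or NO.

The axioms are sound identities: if E1 ↔* E2 then E1 and E2 evaluate identically under any assignment.
Under a=0, b=1: E1 evaluates to 0, E2 to 1. Distinct ⇒ no rewrite sequence connects them.

NO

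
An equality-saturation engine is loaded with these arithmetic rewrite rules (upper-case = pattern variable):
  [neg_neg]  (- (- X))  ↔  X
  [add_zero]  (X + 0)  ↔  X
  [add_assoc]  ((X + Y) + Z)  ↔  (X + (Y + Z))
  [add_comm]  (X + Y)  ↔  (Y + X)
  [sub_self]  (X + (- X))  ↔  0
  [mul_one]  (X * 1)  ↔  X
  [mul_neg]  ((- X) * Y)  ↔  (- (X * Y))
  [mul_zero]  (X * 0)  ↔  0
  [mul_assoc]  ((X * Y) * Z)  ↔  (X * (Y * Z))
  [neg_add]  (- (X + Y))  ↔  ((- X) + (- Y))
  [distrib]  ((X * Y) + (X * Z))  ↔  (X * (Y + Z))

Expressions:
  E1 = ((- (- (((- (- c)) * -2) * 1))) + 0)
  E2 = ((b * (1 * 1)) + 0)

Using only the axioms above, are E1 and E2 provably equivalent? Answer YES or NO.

NO

All listed rules preserve value, hence provable equivalence implies equal values everywhere; look for a separating assignment.
b=0, c=1 gives E1 ↦ -2, E2 ↦ 0; values differ ⇒ not provably equivalent.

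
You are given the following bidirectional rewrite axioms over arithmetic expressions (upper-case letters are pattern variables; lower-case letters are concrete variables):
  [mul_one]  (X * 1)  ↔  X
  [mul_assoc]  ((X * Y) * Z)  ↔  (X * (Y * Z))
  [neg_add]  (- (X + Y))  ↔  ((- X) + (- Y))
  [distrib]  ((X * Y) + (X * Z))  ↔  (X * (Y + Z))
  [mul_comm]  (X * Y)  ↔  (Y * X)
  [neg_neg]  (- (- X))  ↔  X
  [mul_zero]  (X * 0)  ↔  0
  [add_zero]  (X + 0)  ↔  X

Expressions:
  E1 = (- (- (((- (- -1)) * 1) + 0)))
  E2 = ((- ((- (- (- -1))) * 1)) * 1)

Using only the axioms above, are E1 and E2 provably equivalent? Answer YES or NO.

(1) (((- (- -1)) * 1) + 0)  =[add_zero →]=  ((- (- -1)) * 1)    ⊢ (- (- ((- (- -1)) * 1)))
(2) (- (- -1))  =[neg_neg →]=  -1    ⊢ (- (- (-1 * 1)))
(3) (-1 * 1)  =[mul_one →]=  -1    ⊢ (- (- -1))
(4) (- (- -1))  =[mul_one ←]=  ((- (- -1)) * 1)
(5) (- (- -1))  =[neg_neg ←]=  (- (- (- (- -1))))    ⊢ ((- (- (- (- -1)))) * 1)
(6) (- (- (- -1)))  =[mul_one ←]=  ((- (- (- -1))) * 1)    ⊢ E2

YES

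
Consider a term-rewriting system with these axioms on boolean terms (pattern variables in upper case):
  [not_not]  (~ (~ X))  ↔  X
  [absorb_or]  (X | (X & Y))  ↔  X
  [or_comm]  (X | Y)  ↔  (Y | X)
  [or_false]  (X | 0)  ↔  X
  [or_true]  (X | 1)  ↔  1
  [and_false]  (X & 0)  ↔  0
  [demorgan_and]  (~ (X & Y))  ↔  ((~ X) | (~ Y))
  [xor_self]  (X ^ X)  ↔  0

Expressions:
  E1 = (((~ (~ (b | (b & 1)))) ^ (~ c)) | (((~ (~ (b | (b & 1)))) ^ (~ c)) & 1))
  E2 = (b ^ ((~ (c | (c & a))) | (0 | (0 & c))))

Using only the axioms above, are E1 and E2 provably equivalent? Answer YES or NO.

step 1: absorb_or (→) rewrites (((~ (~ (b | (b & 1)))) ^ (~ c)) | (((~ (~ (b | (b & 1)))) ^ (~ c)) & 1)) into ((~ (~ (b | (b & 1)))) ^ (~ c))
step 2: not_not (→) rewrites (~ (~ (b | (b & 1)))) into (b | (b & 1)), now ((b | (b & 1)) ^ (~ c))
step 3: absorb_or (→) rewrites (b | (b & 1)) into b, now (b ^ (~ c))
step 4: absorb_or (←) rewrites c into (c | (c & a)), now (b ^ (~ (c | (c & a))))
step 5: or_false (←) rewrites (~ (c | (c & a))) into ((~ (c | (c & a))) | 0), now (b ^ ((~ (c | (c & a))) | 0))
step 6: absorb_or (←) rewrites 0 into (0 | (0 & c)), which is E2

YES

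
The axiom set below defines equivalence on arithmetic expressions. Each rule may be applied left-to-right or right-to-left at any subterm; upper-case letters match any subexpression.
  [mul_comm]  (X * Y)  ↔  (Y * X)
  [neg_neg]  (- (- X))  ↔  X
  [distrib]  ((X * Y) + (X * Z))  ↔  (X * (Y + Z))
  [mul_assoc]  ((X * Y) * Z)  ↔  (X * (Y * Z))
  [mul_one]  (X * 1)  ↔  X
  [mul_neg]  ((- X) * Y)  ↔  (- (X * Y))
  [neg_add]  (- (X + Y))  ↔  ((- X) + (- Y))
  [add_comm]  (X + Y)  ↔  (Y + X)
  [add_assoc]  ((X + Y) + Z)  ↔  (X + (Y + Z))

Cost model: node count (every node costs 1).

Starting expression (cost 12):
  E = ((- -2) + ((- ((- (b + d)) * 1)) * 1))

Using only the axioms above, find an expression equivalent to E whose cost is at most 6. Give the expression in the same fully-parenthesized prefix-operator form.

(1) ((- (b + d)) * 1)  =[mul_one →]=  (- (b + d))    ⊢ ((- -2) + ((- (- (b + d))) * 1))
(2) ((- (- (b + d))) * 1)  =[mul_one →]=  (- (- (b + d)))    ⊢ ((- -2) + (- (- (b + d))))
(3) (- (- (b + d)))  =[neg_neg →]=  (b + d)    ⊢ cost 6, within 6

((- -2) + (b + d))   [cost 6]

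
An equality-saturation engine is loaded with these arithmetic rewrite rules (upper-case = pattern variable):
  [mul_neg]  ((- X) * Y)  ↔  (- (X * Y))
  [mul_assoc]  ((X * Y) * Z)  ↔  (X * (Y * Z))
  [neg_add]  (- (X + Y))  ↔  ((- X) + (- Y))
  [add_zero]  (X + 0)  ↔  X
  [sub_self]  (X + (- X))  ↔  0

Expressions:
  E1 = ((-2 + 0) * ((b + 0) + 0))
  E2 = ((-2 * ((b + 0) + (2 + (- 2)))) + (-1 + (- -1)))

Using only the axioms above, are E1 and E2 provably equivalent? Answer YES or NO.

YES

(1) (-2 + 0)  =[add_zero →]=  -2    ⊢ (-2 * ((b + 0) + 0))
(2) ((b + 0) + 0)  =[add_zero →]=  (b + 0)    ⊢ (-2 * (b + 0))
(3) (-2 * (b + 0))  =[add_zero ←]=  ((-2 * (b + 0)) + 0)
(4) b  =[add_zero ←]=  (b + 0)    ⊢ ((-2 * ((b + 0) + 0)) + 0)
(5) 0  =[sub_self ←]=  (-1 + (- -1))    ⊢ ((-2 * ((b + 0) + 0)) + (-1 + (- -1)))
(6) 0  =[sub_self ←]=  (2 + (- 2))    ⊢ E2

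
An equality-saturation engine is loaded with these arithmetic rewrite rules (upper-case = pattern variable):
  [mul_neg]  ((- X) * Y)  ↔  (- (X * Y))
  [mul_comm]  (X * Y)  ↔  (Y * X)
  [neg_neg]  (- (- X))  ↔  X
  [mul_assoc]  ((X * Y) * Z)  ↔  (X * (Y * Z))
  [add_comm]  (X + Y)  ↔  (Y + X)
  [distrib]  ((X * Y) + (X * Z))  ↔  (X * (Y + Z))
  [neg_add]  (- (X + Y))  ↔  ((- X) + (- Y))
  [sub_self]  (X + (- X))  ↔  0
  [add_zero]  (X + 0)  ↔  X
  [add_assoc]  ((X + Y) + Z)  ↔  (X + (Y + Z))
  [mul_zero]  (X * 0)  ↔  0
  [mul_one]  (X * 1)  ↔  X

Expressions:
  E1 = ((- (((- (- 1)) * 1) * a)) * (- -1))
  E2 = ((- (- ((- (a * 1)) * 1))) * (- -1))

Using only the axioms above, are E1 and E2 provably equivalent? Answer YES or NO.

YES

1. [mul_one →] ((- (- 1)) * 1)  →  (- (- 1));  E1 = ((- ((- (- 1)) * a)) * (- -1))
2. [mul_comm →] ((- (- 1)) * a)  →  (a * (- (- 1)));  E1 = ((- (a * (- (- 1)))) * (- -1))
3. [neg_neg →] (- (- 1))  →  1;  E1 = ((- (a * 1)) * (- -1))
4. [mul_one →] (a * 1)  →  a;  E1 = ((- a) * (- -1))
5. [neg_neg ←] (- a)  →  (- (- (- a)));  E1 = ((- (- (- a))) * (- -1))
6. [mul_one ←] a  →  (a * 1);  E1 = ((- (- (- (a * 1)))) * (- -1))
7. [mul_one ←] (- (a * 1))  →  ((- (a * 1)) * 1);  this is E2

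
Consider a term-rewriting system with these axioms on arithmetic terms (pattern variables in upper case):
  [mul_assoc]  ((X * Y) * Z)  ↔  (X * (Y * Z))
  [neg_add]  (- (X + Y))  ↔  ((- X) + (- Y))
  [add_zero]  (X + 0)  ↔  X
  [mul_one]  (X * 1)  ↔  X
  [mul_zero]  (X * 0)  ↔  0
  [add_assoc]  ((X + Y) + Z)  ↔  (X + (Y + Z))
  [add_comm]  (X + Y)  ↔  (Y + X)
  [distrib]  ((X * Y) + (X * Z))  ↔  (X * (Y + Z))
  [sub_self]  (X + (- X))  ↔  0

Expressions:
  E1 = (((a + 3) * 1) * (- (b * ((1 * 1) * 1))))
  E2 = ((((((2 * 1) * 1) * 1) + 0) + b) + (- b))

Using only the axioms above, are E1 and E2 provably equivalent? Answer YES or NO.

NO

The axioms are sound identities: if E1 ↔* E2 then E1 and E2 evaluate identically under any assignment.
Under a=0, b=0: E1 evaluates to 0, E2 to 2. Distinct ⇒ no rewrite sequence connects them.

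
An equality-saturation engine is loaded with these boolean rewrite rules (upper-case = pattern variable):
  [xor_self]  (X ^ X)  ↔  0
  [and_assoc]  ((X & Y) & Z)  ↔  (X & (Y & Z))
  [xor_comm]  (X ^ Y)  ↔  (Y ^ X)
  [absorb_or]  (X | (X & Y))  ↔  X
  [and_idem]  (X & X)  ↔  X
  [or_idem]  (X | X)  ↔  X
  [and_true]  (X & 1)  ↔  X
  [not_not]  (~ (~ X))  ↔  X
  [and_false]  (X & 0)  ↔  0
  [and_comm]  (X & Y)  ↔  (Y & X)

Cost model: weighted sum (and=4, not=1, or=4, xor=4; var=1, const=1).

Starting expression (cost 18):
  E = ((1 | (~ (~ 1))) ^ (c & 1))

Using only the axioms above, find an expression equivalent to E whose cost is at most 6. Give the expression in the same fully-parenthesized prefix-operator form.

1. [not_not →] (~ (~ 1))  →  1;  E = ((1 | 1) ^ (c & 1))
2. [and_true →] (c & 1)  →  c;  E = ((1 | 1) ^ c)
3. [or_idem →] (1 | 1)  →  1;  cost 6 ≤ 6, done

(1 ^ c)   [cost 6]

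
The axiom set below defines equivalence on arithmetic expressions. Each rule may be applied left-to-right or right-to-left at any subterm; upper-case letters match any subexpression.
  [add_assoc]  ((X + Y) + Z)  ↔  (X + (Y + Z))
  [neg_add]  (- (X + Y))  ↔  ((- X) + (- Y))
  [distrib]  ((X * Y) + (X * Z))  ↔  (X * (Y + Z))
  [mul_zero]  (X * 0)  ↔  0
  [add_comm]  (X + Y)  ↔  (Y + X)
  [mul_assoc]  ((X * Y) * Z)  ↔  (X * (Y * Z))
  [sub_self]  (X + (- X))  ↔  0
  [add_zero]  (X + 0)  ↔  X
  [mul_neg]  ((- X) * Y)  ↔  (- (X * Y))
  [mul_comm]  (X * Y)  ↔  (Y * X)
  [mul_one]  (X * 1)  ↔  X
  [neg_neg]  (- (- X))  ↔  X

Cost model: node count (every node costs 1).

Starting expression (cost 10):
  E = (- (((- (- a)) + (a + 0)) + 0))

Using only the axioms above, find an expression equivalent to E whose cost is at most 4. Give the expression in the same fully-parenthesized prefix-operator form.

(1) (- (- a))  =[neg_neg →]=  a    ⊢ (- ((a + (a + 0)) + 0))
(2) ((a + (a + 0)) + 0)  =[add_zero →]=  (a + (a + 0))    ⊢ (- (a + (a + 0)))
(3) (a + 0)  =[add_zero →]=  a    ⊢ cost 4, within 4

(- (a + a))   [cost 4]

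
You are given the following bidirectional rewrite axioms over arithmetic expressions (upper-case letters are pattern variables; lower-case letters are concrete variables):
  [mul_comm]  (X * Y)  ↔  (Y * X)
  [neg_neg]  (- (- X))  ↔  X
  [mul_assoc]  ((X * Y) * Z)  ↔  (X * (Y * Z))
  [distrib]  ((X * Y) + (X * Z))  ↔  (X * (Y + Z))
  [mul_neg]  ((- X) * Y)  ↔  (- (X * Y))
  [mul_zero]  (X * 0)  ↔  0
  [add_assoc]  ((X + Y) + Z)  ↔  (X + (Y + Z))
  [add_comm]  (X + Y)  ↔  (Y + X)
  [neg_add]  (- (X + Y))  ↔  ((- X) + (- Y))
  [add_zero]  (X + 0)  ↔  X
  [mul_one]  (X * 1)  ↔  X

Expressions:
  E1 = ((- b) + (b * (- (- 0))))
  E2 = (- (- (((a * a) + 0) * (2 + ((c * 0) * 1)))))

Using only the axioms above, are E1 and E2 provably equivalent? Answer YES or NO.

NO

All listed rules preserve value, hence provable equivalence implies equal values everywhere; look for a separating assignment.
a=0, b=1, c=0 gives E1 ↦ -1, E2 ↦ 0; values differ ⇒ not provably equivalent.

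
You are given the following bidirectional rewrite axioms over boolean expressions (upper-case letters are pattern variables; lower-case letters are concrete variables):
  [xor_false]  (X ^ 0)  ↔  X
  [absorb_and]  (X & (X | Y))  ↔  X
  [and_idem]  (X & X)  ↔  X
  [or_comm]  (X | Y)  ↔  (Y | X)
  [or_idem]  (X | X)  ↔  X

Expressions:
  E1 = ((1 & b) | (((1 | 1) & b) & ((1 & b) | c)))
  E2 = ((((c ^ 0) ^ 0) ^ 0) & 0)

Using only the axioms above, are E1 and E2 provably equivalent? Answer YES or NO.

NO

All listed rules preserve value, hence provable equivalence implies equal values everywhere; look for a separating assignment.
b=1, c=0 gives E1 ↦ 1, E2 ↦ 0; values differ ⇒ not provably equivalent.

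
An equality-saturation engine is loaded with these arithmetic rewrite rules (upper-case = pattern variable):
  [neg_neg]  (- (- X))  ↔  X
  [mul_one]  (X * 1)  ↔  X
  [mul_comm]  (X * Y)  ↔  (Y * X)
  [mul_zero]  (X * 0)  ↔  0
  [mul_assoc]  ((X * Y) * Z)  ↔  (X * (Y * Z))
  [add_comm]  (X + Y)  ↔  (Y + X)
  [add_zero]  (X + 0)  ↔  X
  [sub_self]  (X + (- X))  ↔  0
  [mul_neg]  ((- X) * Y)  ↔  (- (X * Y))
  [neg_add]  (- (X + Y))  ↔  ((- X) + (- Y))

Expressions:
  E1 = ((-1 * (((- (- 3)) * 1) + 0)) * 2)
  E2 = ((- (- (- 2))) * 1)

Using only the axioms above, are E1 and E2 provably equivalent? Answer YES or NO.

Every axiom is a valid identity, so a rewrite proof would force E1 and E2 to agree under every assignment.
At the empty assignment (no variables occur): E1 = -6 but E2 = -2; they differ, so no derivation exists.

NO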